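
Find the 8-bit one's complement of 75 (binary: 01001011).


Original: 01001011
Invert all bits:
  bit 0: 0 → 1
  bit 1: 1 → 0
  bit 2: 0 → 1
  bit 3: 0 → 1
  bit 4: 1 → 0
  bit 5: 0 → 1
  bit 6: 1 → 0
  bit 7: 1 → 0
= 10110100


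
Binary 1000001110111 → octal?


Group into 3-bit groups: 001000001110111
  001 = 1
  000 = 0
  001 = 1
  110 = 6
  111 = 7
= 0o10167


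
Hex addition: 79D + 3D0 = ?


Align and add column by column (LSB to MSB, each column mod 16 with carry):
  079D
+ 03D0
  ----
  col 0: D(13) + 0(0) + 0 (carry in) = 13 → D(13), carry out 0
  col 1: 9(9) + D(13) + 0 (carry in) = 22 → 6(6), carry out 1
  col 2: 7(7) + 3(3) + 1 (carry in) = 11 → B(11), carry out 0
  col 3: 0(0) + 0(0) + 0 (carry in) = 0 → 0(0), carry out 0
Reading digits MSB→LSB: 0B6D
Strip leading zeros: B6D
= 0xB6D


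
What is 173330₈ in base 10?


Positional values:
Position 0: 0 × 8^0 = 0
Position 1: 3 × 8^1 = 24
Position 2: 3 × 8^2 = 192
Position 3: 3 × 8^3 = 1536
Position 4: 7 × 8^4 = 28672
Position 5: 1 × 8^5 = 32768
Sum = 0 + 24 + 192 + 1536 + 28672 + 32768
= 63192


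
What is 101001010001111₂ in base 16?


Group into 4-bit nibbles: 0101001010001111
  0101 = 5
  0010 = 2
  1000 = 8
  1111 = F
= 0x528F


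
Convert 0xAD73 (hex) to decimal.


Positional values:
Position 0: 3 × 16^0 = 3 × 1 = 3
Position 1: 7 × 16^1 = 7 × 16 = 112
Position 2: D × 16^2 = 13 × 256 = 3328
Position 3: A × 16^3 = 10 × 4096 = 40960
Sum = 3 + 112 + 3328 + 40960
= 44403


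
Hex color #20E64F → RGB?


Hex: #20E64F
R = 20₁₆ = 32
G = E6₁₆ = 230
B = 4F₁₆ = 79
= RGB(32, 230, 79)


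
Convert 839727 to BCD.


Each digit → 4-bit binary:
  8 → 1000
  3 → 0011
  9 → 1001
  7 → 0111
  2 → 0010
  7 → 0111
= 1000 0011 1001 0111 0010 0111


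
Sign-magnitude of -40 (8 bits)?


Sign bit: 1 (negative)
Magnitude: 40 = 0101000
= 10101000


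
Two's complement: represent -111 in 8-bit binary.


Original: 01101111
Step 1 - Invert all bits: 10010000
Step 2 - Add 1: 10010000 + 1
= 10010001 (represents -111)


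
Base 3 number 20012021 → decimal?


Positional values (base 3):
  1 × 3^0 = 1 × 1 = 1
  2 × 3^1 = 2 × 3 = 6
  0 × 3^2 = 0 × 9 = 0
  2 × 3^3 = 2 × 27 = 54
  1 × 3^4 = 1 × 81 = 81
  0 × 3^5 = 0 × 243 = 0
  0 × 3^6 = 0 × 729 = 0
  2 × 3^7 = 2 × 2187 = 4374
Sum = 1 + 6 + 0 + 54 + 81 + 0 + 0 + 4374
= 4516


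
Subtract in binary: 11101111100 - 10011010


Align and subtract column by column (LSB to MSB, borrowing when needed):
  11101111100
- 00010011010
  -----------
  col 0: (0 - 0 borrow-in) - 0 → 0 - 0 = 0, borrow out 0
  col 1: (0 - 0 borrow-in) - 1 → borrow from next column: (0+2) - 1 = 1, borrow out 1
  col 2: (1 - 1 borrow-in) - 0 → 0 - 0 = 0, borrow out 0
  col 3: (1 - 0 borrow-in) - 1 → 1 - 1 = 0, borrow out 0
  col 4: (1 - 0 borrow-in) - 1 → 1 - 1 = 0, borrow out 0
  col 5: (1 - 0 borrow-in) - 0 → 1 - 0 = 1, borrow out 0
  col 6: (1 - 0 borrow-in) - 0 → 1 - 0 = 1, borrow out 0
  col 7: (0 - 0 borrow-in) - 1 → borrow from next column: (0+2) - 1 = 1, borrow out 1
  col 8: (1 - 1 borrow-in) - 0 → 0 - 0 = 0, borrow out 0
  col 9: (1 - 0 borrow-in) - 0 → 1 - 0 = 1, borrow out 0
  col 10: (1 - 0 borrow-in) - 0 → 1 - 0 = 1, borrow out 0
Reading bits MSB→LSB: 11011100010
Strip leading zeros: 11011100010
= 11011100010


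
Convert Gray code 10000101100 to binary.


Gray code: 10000101100
MSB stays the same: 1
Each subsequent bit = prev_binary XOR current_gray:
  B[1] = 1 XOR 0 = 1
  B[2] = 1 XOR 0 = 1
  B[3] = 1 XOR 0 = 1
  B[4] = 1 XOR 0 = 1
  B[5] = 1 XOR 1 = 0
  B[6] = 0 XOR 0 = 0
  B[7] = 0 XOR 1 = 1
  B[8] = 1 XOR 1 = 0
  B[9] = 0 XOR 0 = 0
  B[10] = 0 XOR 0 = 0
= 11111001000 (1992 decimal)


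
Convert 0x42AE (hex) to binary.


Each hex digit → 4 binary bits:
  4 = 0100
  2 = 0010
  A = 1010
  E = 1110
Concatenate: 0100 0010 1010 1110
= 0100001010101110


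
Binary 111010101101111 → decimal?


Positional values:
Bit 0: 1 × 2^0 = 1
Bit 1: 1 × 2^1 = 2
Bit 2: 1 × 2^2 = 4
Bit 3: 1 × 2^3 = 8
Bit 5: 1 × 2^5 = 32
Bit 6: 1 × 2^6 = 64
Bit 8: 1 × 2^8 = 256
Bit 10: 1 × 2^10 = 1024
Bit 12: 1 × 2^12 = 4096
Bit 13: 1 × 2^13 = 8192
Bit 14: 1 × 2^14 = 16384
Sum = 1 + 2 + 4 + 8 + 32 + 64 + 256 + 1024 + 4096 + 8192 + 16384
= 30063


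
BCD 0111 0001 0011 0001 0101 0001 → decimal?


Each 4-bit group → digit:
  0111 → 7
  0001 → 1
  0011 → 3
  0001 → 1
  0101 → 5
  0001 → 1
= 713151


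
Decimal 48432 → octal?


Divide by 8 repeatedly:
48432 ÷ 8 = 6054 remainder 0
6054 ÷ 8 = 756 remainder 6
756 ÷ 8 = 94 remainder 4
94 ÷ 8 = 11 remainder 6
11 ÷ 8 = 1 remainder 3
1 ÷ 8 = 0 remainder 1
Reading remainders bottom-up:
= 0o136460


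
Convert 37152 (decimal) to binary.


Divide by 2 repeatedly:
37152 ÷ 2 = 18576 remainder 0
18576 ÷ 2 = 9288 remainder 0
9288 ÷ 2 = 4644 remainder 0
4644 ÷ 2 = 2322 remainder 0
2322 ÷ 2 = 1161 remainder 0
1161 ÷ 2 = 580 remainder 1
580 ÷ 2 = 290 remainder 0
290 ÷ 2 = 145 remainder 0
145 ÷ 2 = 72 remainder 1
72 ÷ 2 = 36 remainder 0
36 ÷ 2 = 18 remainder 0
18 ÷ 2 = 9 remainder 0
9 ÷ 2 = 4 remainder 1
4 ÷ 2 = 2 remainder 0
2 ÷ 2 = 1 remainder 0
1 ÷ 2 = 0 remainder 1
Reading remainders bottom-up:
= 1001000100100000


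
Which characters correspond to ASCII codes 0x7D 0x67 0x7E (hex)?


Codes (hex): 0x7D 0x67 0x7E
Per-code ASCII lookup:
  0x7D = 125  (special character) → '}'
  0x67 = 103  (range 97-122: lowercase, 103 - 97 = 6) → 'g'
  0x7E = 126  (special character) → '~'
= '}g~'


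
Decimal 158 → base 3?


Divide by 3 repeatedly:
158 ÷ 3 = 52 remainder 2
52 ÷ 3 = 17 remainder 1
17 ÷ 3 = 5 remainder 2
5 ÷ 3 = 1 remainder 2
1 ÷ 3 = 0 remainder 1
Reading remainders bottom-up:
= 12212


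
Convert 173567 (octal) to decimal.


Positional values:
Position 0: 7 × 8^0 = 7
Position 1: 6 × 8^1 = 48
Position 2: 5 × 8^2 = 320
Position 3: 3 × 8^3 = 1536
Position 4: 7 × 8^4 = 28672
Position 5: 1 × 8^5 = 32768
Sum = 7 + 48 + 320 + 1536 + 28672 + 32768
= 63351


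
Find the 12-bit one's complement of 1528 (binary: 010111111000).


Original: 010111111000
Invert all bits:
  bit 0: 0 → 1
  bit 1: 1 → 0
  bit 2: 0 → 1
  bit 3: 1 → 0
  bit 4: 1 → 0
  bit 5: 1 → 0
  bit 6: 1 → 0
  bit 7: 1 → 0
  bit 8: 1 → 0
  bit 9: 0 → 1
  bit 10: 0 → 1
  bit 11: 0 → 1
= 101000000111


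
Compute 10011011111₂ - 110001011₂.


Align and subtract column by column (LSB to MSB, borrowing when needed):
  10011011111
- 00110001011
  -----------
  col 0: (1 - 0 borrow-in) - 1 → 1 - 1 = 0, borrow out 0
  col 1: (1 - 0 borrow-in) - 1 → 1 - 1 = 0, borrow out 0
  col 2: (1 - 0 borrow-in) - 0 → 1 - 0 = 1, borrow out 0
  col 3: (1 - 0 borrow-in) - 1 → 1 - 1 = 0, borrow out 0
  col 4: (1 - 0 borrow-in) - 0 → 1 - 0 = 1, borrow out 0
  col 5: (0 - 0 borrow-in) - 0 → 0 - 0 = 0, borrow out 0
  col 6: (1 - 0 borrow-in) - 0 → 1 - 0 = 1, borrow out 0
  col 7: (1 - 0 borrow-in) - 1 → 1 - 1 = 0, borrow out 0
  col 8: (0 - 0 borrow-in) - 1 → borrow from next column: (0+2) - 1 = 1, borrow out 1
  col 9: (0 - 1 borrow-in) - 0 → borrow from next column: (-1+2) - 0 = 1, borrow out 1
  col 10: (1 - 1 borrow-in) - 0 → 0 - 0 = 0, borrow out 0
Reading bits MSB→LSB: 01101010100
Strip leading zeros: 1101010100
= 1101010100


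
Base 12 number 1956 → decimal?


Positional values (base 12):
  6 × 12^0 = 6 × 1 = 6
  5 × 12^1 = 5 × 12 = 60
  9 × 12^2 = 9 × 144 = 1296
  1 × 12^3 = 1 × 1728 = 1728
Sum = 6 + 60 + 1296 + 1728
= 3090


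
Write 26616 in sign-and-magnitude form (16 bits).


Sign bit: 0 (positive)
Magnitude: 26616 = 110011111111000
= 0110011111111000


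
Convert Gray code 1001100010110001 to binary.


Gray code: 1001100010110001
MSB stays the same: 1
Each subsequent bit = prev_binary XOR current_gray:
  B[1] = 1 XOR 0 = 1
  B[2] = 1 XOR 0 = 1
  B[3] = 1 XOR 1 = 0
  B[4] = 0 XOR 1 = 1
  B[5] = 1 XOR 0 = 1
  B[6] = 1 XOR 0 = 1
  B[7] = 1 XOR 0 = 1
  B[8] = 1 XOR 1 = 0
  B[9] = 0 XOR 0 = 0
  B[10] = 0 XOR 1 = 1
  B[11] = 1 XOR 1 = 0
  B[12] = 0 XOR 0 = 0
  B[13] = 0 XOR 0 = 0
  B[14] = 0 XOR 0 = 0
  B[15] = 0 XOR 1 = 1
= 1110111100100001 (61217 decimal)


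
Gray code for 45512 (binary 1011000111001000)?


Binary: 1011000111001000
Gray code: G = B XOR (B >> 1)
B >> 1 = 0101100011100100
1011000111001000 XOR 0101100011100100:
  1 XOR 0 = 1
  0 XOR 1 = 1
  1 XOR 0 = 1
  1 XOR 1 = 0
  0 XOR 1 = 1
  0 XOR 0 = 0
  0 XOR 0 = 0
  1 XOR 0 = 1
  1 XOR 1 = 0
  1 XOR 1 = 0
  0 XOR 1 = 1
  0 XOR 0 = 0
  1 XOR 0 = 1
  0 XOR 1 = 1
  0 XOR 0 = 0
  0 XOR 0 = 0
= 1110100100101100


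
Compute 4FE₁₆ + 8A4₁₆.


Align and add column by column (LSB to MSB, each column mod 16 with carry):
  04FE
+ 08A4
  ----
  col 0: E(14) + 4(4) + 0 (carry in) = 18 → 2(2), carry out 1
  col 1: F(15) + A(10) + 1 (carry in) = 26 → A(10), carry out 1
  col 2: 4(4) + 8(8) + 1 (carry in) = 13 → D(13), carry out 0
  col 3: 0(0) + 0(0) + 0 (carry in) = 0 → 0(0), carry out 0
Reading digits MSB→LSB: 0DA2
Strip leading zeros: DA2
= 0xDA2


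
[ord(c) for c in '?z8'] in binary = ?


String: '?z8'  (3 characters)
Per-character ASCII lookup:
  '?': special character: '?' = 63 → 111111
  'z': lowercase starts at 97: 'z' = 97 + 25 = 122 → 1111010
  '8': digits start at 48: '8' = 48 + 8 = 56 → 111000
= 111111 1111010 111000


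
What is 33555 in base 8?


Divide by 8 repeatedly:
33555 ÷ 8 = 4194 remainder 3
4194 ÷ 8 = 524 remainder 2
524 ÷ 8 = 65 remainder 4
65 ÷ 8 = 8 remainder 1
8 ÷ 8 = 1 remainder 0
1 ÷ 8 = 0 remainder 1
Reading remainders bottom-up:
= 0o101423


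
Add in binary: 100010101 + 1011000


Align and add column by column (LSB to MSB, carry propagating):
  0100010101
+ 0001011000
  ----------
  col 0: 1 + 0 + 0 (carry in) = 1 → bit 1, carry out 0
  col 1: 0 + 0 + 0 (carry in) = 0 → bit 0, carry out 0
  col 2: 1 + 0 + 0 (carry in) = 1 → bit 1, carry out 0
  col 3: 0 + 1 + 0 (carry in) = 1 → bit 1, carry out 0
  col 4: 1 + 1 + 0 (carry in) = 2 → bit 0, carry out 1
  col 5: 0 + 0 + 1 (carry in) = 1 → bit 1, carry out 0
  col 6: 0 + 1 + 0 (carry in) = 1 → bit 1, carry out 0
  col 7: 0 + 0 + 0 (carry in) = 0 → bit 0, carry out 0
  col 8: 1 + 0 + 0 (carry in) = 1 → bit 1, carry out 0
  col 9: 0 + 0 + 0 (carry in) = 0 → bit 0, carry out 0
Reading bits MSB→LSB: 0101101101
Strip leading zeros: 101101101
= 101101101


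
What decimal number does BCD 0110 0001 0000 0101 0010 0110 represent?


Each 4-bit group → digit:
  0110 → 6
  0001 → 1
  0000 → 0
  0101 → 5
  0010 → 2
  0110 → 6
= 610526


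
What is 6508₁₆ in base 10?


Positional values:
Position 0: 8 × 16^0 = 8 × 1 = 8
Position 1: 0 × 16^1 = 0 × 16 = 0
Position 2: 5 × 16^2 = 5 × 256 = 1280
Position 3: 6 × 16^3 = 6 × 4096 = 24576
Sum = 8 + 0 + 1280 + 24576
= 25864


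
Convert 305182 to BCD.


Each digit → 4-bit binary:
  3 → 0011
  0 → 0000
  5 → 0101
  1 → 0001
  8 → 1000
  2 → 0010
= 0011 0000 0101 0001 1000 0010


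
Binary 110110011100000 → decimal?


Positional values:
Bit 5: 1 × 2^5 = 32
Bit 6: 1 × 2^6 = 64
Bit 7: 1 × 2^7 = 128
Bit 10: 1 × 2^10 = 1024
Bit 11: 1 × 2^11 = 2048
Bit 13: 1 × 2^13 = 8192
Bit 14: 1 × 2^14 = 16384
Sum = 32 + 64 + 128 + 1024 + 2048 + 8192 + 16384
= 27872


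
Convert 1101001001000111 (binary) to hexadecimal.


Group into 4-bit nibbles: 1101001001000111
  1101 = D
  0010 = 2
  0100 = 4
  0111 = 7
= 0xD247


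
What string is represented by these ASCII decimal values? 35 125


Codes (decimal): 35 125
Per-code ASCII lookup:
  35  (special character) → '#'
  125  (special character) → '}'
= '#}'


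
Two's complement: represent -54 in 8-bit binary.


Original: 00110110
Step 1 - Invert all bits: 11001001
Step 2 - Add 1: 11001001 + 1
= 11001010 (represents -54)


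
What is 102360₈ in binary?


Each octal digit → 3 binary bits:
  1 = 001
  0 = 000
  2 = 010
  3 = 011
  6 = 110
  0 = 000
Concatenate: 001 000 010 011 110 000
= 001000010011110000


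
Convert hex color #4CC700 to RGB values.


Hex: #4CC700
R = 4C₁₆ = 76
G = C7₁₆ = 199
B = 00₁₆ = 0
= RGB(76, 199, 0)


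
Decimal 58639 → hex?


Divide by 16 repeatedly:
58639 ÷ 16 = 3664 remainder 15 (F)
3664 ÷ 16 = 229 remainder 0 (0)
229 ÷ 16 = 14 remainder 5 (5)
14 ÷ 16 = 0 remainder 14 (E)
Reading remainders bottom-up:
= 0xE50F


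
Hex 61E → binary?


Each hex digit → 4 binary bits:
  6 = 0110
  1 = 0001
  E = 1110
Concatenate: 0110 0001 1110
= 011000011110


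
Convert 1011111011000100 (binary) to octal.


Group into 3-bit groups: 001011111011000100
  001 = 1
  011 = 3
  111 = 7
  011 = 3
  000 = 0
  100 = 4
= 0o137304


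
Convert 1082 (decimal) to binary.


Divide by 2 repeatedly:
1082 ÷ 2 = 541 remainder 0
541 ÷ 2 = 270 remainder 1
270 ÷ 2 = 135 remainder 0
135 ÷ 2 = 67 remainder 1
67 ÷ 2 = 33 remainder 1
33 ÷ 2 = 16 remainder 1
16 ÷ 2 = 8 remainder 0
8 ÷ 2 = 4 remainder 0
4 ÷ 2 = 2 remainder 0
2 ÷ 2 = 1 remainder 0
1 ÷ 2 = 0 remainder 1
Reading remainders bottom-up:
= 10000111010


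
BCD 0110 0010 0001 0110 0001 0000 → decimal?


Each 4-bit group → digit:
  0110 → 6
  0010 → 2
  0001 → 1
  0110 → 6
  0001 → 1
  0000 → 0
= 621610


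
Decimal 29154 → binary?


Divide by 2 repeatedly:
29154 ÷ 2 = 14577 remainder 0
14577 ÷ 2 = 7288 remainder 1
7288 ÷ 2 = 3644 remainder 0
3644 ÷ 2 = 1822 remainder 0
1822 ÷ 2 = 911 remainder 0
911 ÷ 2 = 455 remainder 1
455 ÷ 2 = 227 remainder 1
227 ÷ 2 = 113 remainder 1
113 ÷ 2 = 56 remainder 1
56 ÷ 2 = 28 remainder 0
28 ÷ 2 = 14 remainder 0
14 ÷ 2 = 7 remainder 0
7 ÷ 2 = 3 remainder 1
3 ÷ 2 = 1 remainder 1
1 ÷ 2 = 0 remainder 1
Reading remainders bottom-up:
= 111000111100010


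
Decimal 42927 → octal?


Divide by 8 repeatedly:
42927 ÷ 8 = 5365 remainder 7
5365 ÷ 8 = 670 remainder 5
670 ÷ 8 = 83 remainder 6
83 ÷ 8 = 10 remainder 3
10 ÷ 8 = 1 remainder 2
1 ÷ 8 = 0 remainder 1
Reading remainders bottom-up:
= 0o123657


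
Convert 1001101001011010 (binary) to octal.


Group into 3-bit groups: 001001101001011010
  001 = 1
  001 = 1
  101 = 5
  001 = 1
  011 = 3
  010 = 2
= 0o115132


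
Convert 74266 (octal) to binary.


Each octal digit → 3 binary bits:
  7 = 111
  4 = 100
  2 = 010
  6 = 110
  6 = 110
Concatenate: 111 100 010 110 110
= 111100010110110


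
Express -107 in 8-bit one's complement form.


Original: 01101011
Invert all bits:
  bit 0: 0 → 1
  bit 1: 1 → 0
  bit 2: 1 → 0
  bit 3: 0 → 1
  bit 4: 1 → 0
  bit 5: 0 → 1
  bit 6: 1 → 0
  bit 7: 1 → 0
= 10010100


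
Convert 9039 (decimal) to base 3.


Divide by 3 repeatedly:
9039 ÷ 3 = 3013 remainder 0
3013 ÷ 3 = 1004 remainder 1
1004 ÷ 3 = 334 remainder 2
334 ÷ 3 = 111 remainder 1
111 ÷ 3 = 37 remainder 0
37 ÷ 3 = 12 remainder 1
12 ÷ 3 = 4 remainder 0
4 ÷ 3 = 1 remainder 1
1 ÷ 3 = 0 remainder 1
Reading remainders bottom-up:
= 110101210


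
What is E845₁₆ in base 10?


Positional values:
Position 0: 5 × 16^0 = 5 × 1 = 5
Position 1: 4 × 16^1 = 4 × 16 = 64
Position 2: 8 × 16^2 = 8 × 256 = 2048
Position 3: E × 16^3 = 14 × 4096 = 57344
Sum = 5 + 64 + 2048 + 57344
= 59461


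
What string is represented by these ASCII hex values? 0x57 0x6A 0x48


Codes (hex): 0x57 0x6A 0x48
Per-code ASCII lookup:
  0x57 = 87  (range 65-90: uppercase, 87 - 65 = 22) → 'W'
  0x6A = 106  (range 97-122: lowercase, 106 - 97 = 9) → 'j'
  0x48 = 72  (range 65-90: uppercase, 72 - 65 = 7) → 'H'
= 'WjH'


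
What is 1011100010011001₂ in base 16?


Group into 4-bit nibbles: 1011100010011001
  1011 = B
  1000 = 8
  1001 = 9
  1001 = 9
= 0xB899


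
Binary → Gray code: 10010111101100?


Binary: 10010111101100
Gray code: G = B XOR (B >> 1)
B >> 1 = 01001011110110
10010111101100 XOR 01001011110110:
  1 XOR 0 = 1
  0 XOR 1 = 1
  0 XOR 0 = 0
  1 XOR 0 = 1
  0 XOR 1 = 1
  1 XOR 0 = 1
  1 XOR 1 = 0
  1 XOR 1 = 0
  1 XOR 1 = 0
  0 XOR 1 = 1
  1 XOR 0 = 1
  1 XOR 1 = 0
  0 XOR 1 = 1
  0 XOR 0 = 0
= 11011100011010


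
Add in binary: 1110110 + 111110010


Align and add column by column (LSB to MSB, carry propagating):
  0001110110
+ 0111110010
  ----------
  col 0: 0 + 0 + 0 (carry in) = 0 → bit 0, carry out 0
  col 1: 1 + 1 + 0 (carry in) = 2 → bit 0, carry out 1
  col 2: 1 + 0 + 1 (carry in) = 2 → bit 0, carry out 1
  col 3: 0 + 0 + 1 (carry in) = 1 → bit 1, carry out 0
  col 4: 1 + 1 + 0 (carry in) = 2 → bit 0, carry out 1
  col 5: 1 + 1 + 1 (carry in) = 3 → bit 1, carry out 1
  col 6: 1 + 1 + 1 (carry in) = 3 → bit 1, carry out 1
  col 7: 0 + 1 + 1 (carry in) = 2 → bit 0, carry out 1
  col 8: 0 + 1 + 1 (carry in) = 2 → bit 0, carry out 1
  col 9: 0 + 0 + 1 (carry in) = 1 → bit 1, carry out 0
Reading bits MSB→LSB: 1001101000
Strip leading zeros: 1001101000
= 1001101000


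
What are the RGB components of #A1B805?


Hex: #A1B805
R = A1₁₆ = 161
G = B8₁₆ = 184
B = 05₁₆ = 5
= RGB(161, 184, 5)


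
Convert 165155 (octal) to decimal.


Positional values:
Position 0: 5 × 8^0 = 5
Position 1: 5 × 8^1 = 40
Position 2: 1 × 8^2 = 64
Position 3: 5 × 8^3 = 2560
Position 4: 6 × 8^4 = 24576
Position 5: 1 × 8^5 = 32768
Sum = 5 + 40 + 64 + 2560 + 24576 + 32768
= 60013


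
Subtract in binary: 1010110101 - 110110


Align and subtract column by column (LSB to MSB, borrowing when needed):
  1010110101
- 0000110110
  ----------
  col 0: (1 - 0 borrow-in) - 0 → 1 - 0 = 1, borrow out 0
  col 1: (0 - 0 borrow-in) - 1 → borrow from next column: (0+2) - 1 = 1, borrow out 1
  col 2: (1 - 1 borrow-in) - 1 → borrow from next column: (0+2) - 1 = 1, borrow out 1
  col 3: (0 - 1 borrow-in) - 0 → borrow from next column: (-1+2) - 0 = 1, borrow out 1
  col 4: (1 - 1 borrow-in) - 1 → borrow from next column: (0+2) - 1 = 1, borrow out 1
  col 5: (1 - 1 borrow-in) - 1 → borrow from next column: (0+2) - 1 = 1, borrow out 1
  col 6: (0 - 1 borrow-in) - 0 → borrow from next column: (-1+2) - 0 = 1, borrow out 1
  col 7: (1 - 1 borrow-in) - 0 → 0 - 0 = 0, borrow out 0
  col 8: (0 - 0 borrow-in) - 0 → 0 - 0 = 0, borrow out 0
  col 9: (1 - 0 borrow-in) - 0 → 1 - 0 = 1, borrow out 0
Reading bits MSB→LSB: 1001111111
Strip leading zeros: 1001111111
= 1001111111


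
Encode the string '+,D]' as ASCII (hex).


String: '+,D]'  (4 characters)
Per-character ASCII lookup:
  '+': special character: '+' = 43 → 0x2B
  ',': special character: ',' = 44 → 0x2C
  'D': uppercase starts at 65: 'D' = 65 + 3 = 68 → 0x44
  ']': special character: ']' = 93 → 0x5D
= 0x2B 0x2C 0x44 0x5D


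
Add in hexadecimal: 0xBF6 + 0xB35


Align and add column by column (LSB to MSB, each column mod 16 with carry):
  0BF6
+ 0B35
  ----
  col 0: 6(6) + 5(5) + 0 (carry in) = 11 → B(11), carry out 0
  col 1: F(15) + 3(3) + 0 (carry in) = 18 → 2(2), carry out 1
  col 2: B(11) + B(11) + 1 (carry in) = 23 → 7(7), carry out 1
  col 3: 0(0) + 0(0) + 1 (carry in) = 1 → 1(1), carry out 0
Reading digits MSB→LSB: 172B
Strip leading zeros: 172B
= 0x172B


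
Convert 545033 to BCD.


Each digit → 4-bit binary:
  5 → 0101
  4 → 0100
  5 → 0101
  0 → 0000
  3 → 0011
  3 → 0011
= 0101 0100 0101 0000 0011 0011


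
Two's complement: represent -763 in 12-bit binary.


Original: 001011111011
Step 1 - Invert all bits: 110100000100
Step 2 - Add 1: 110100000100 + 1
= 110100000101 (represents -763)


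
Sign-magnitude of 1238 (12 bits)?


Sign bit: 0 (positive)
Magnitude: 1238 = 10011010110
= 010011010110


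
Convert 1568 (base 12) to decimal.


Positional values (base 12):
  8 × 12^0 = 8 × 1 = 8
  6 × 12^1 = 6 × 12 = 72
  5 × 12^2 = 5 × 144 = 720
  1 × 12^3 = 1 × 1728 = 1728
Sum = 8 + 72 + 720 + 1728
= 2528


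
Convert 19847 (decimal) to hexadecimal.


Divide by 16 repeatedly:
19847 ÷ 16 = 1240 remainder 7 (7)
1240 ÷ 16 = 77 remainder 8 (8)
77 ÷ 16 = 4 remainder 13 (D)
4 ÷ 16 = 0 remainder 4 (4)
Reading remainders bottom-up:
= 0x4D87


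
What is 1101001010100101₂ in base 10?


Positional values:
Bit 0: 1 × 2^0 = 1
Bit 2: 1 × 2^2 = 4
Bit 5: 1 × 2^5 = 32
Bit 7: 1 × 2^7 = 128
Bit 9: 1 × 2^9 = 512
Bit 12: 1 × 2^12 = 4096
Bit 14: 1 × 2^14 = 16384
Bit 15: 1 × 2^15 = 32768
Sum = 1 + 4 + 32 + 128 + 512 + 4096 + 16384 + 32768
= 53925


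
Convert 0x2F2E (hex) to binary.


Each hex digit → 4 binary bits:
  2 = 0010
  F = 1111
  2 = 0010
  E = 1110
Concatenate: 0010 1111 0010 1110
= 0010111100101110


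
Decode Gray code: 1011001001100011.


Gray code: 1011001001100011
MSB stays the same: 1
Each subsequent bit = prev_binary XOR current_gray:
  B[1] = 1 XOR 0 = 1
  B[2] = 1 XOR 1 = 0
  B[3] = 0 XOR 1 = 1
  B[4] = 1 XOR 0 = 1
  B[5] = 1 XOR 0 = 1
  B[6] = 1 XOR 1 = 0
  B[7] = 0 XOR 0 = 0
  B[8] = 0 XOR 0 = 0
  B[9] = 0 XOR 1 = 1
  B[10] = 1 XOR 1 = 0
  B[11] = 0 XOR 0 = 0
  B[12] = 0 XOR 0 = 0
  B[13] = 0 XOR 0 = 0
  B[14] = 0 XOR 1 = 1
  B[15] = 1 XOR 1 = 0
= 1101110001000010 (56386 decimal)


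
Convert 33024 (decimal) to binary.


Divide by 2 repeatedly:
33024 ÷ 2 = 16512 remainder 0
16512 ÷ 2 = 8256 remainder 0
8256 ÷ 2 = 4128 remainder 0
4128 ÷ 2 = 2064 remainder 0
2064 ÷ 2 = 1032 remainder 0
1032 ÷ 2 = 516 remainder 0
516 ÷ 2 = 258 remainder 0
258 ÷ 2 = 129 remainder 0
129 ÷ 2 = 64 remainder 1
64 ÷ 2 = 32 remainder 0
32 ÷ 2 = 16 remainder 0
16 ÷ 2 = 8 remainder 0
8 ÷ 2 = 4 remainder 0
4 ÷ 2 = 2 remainder 0
2 ÷ 2 = 1 remainder 0
1 ÷ 2 = 0 remainder 1
Reading remainders bottom-up:
= 1000000100000000


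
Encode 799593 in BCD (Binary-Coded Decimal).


Each digit → 4-bit binary:
  7 → 0111
  9 → 1001
  9 → 1001
  5 → 0101
  9 → 1001
  3 → 0011
= 0111 1001 1001 0101 1001 0011


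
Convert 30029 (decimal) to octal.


Divide by 8 repeatedly:
30029 ÷ 8 = 3753 remainder 5
3753 ÷ 8 = 469 remainder 1
469 ÷ 8 = 58 remainder 5
58 ÷ 8 = 7 remainder 2
7 ÷ 8 = 0 remainder 7
Reading remainders bottom-up:
= 0o72515


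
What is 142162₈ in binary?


Each octal digit → 3 binary bits:
  1 = 001
  4 = 100
  2 = 010
  1 = 001
  6 = 110
  2 = 010
Concatenate: 001 100 010 001 110 010
= 001100010001110010


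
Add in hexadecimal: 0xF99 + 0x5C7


Align and add column by column (LSB to MSB, each column mod 16 with carry):
  0F99
+ 05C7
  ----
  col 0: 9(9) + 7(7) + 0 (carry in) = 16 → 0(0), carry out 1
  col 1: 9(9) + C(12) + 1 (carry in) = 22 → 6(6), carry out 1
  col 2: F(15) + 5(5) + 1 (carry in) = 21 → 5(5), carry out 1
  col 3: 0(0) + 0(0) + 1 (carry in) = 1 → 1(1), carry out 0
Reading digits MSB→LSB: 1560
Strip leading zeros: 1560
= 0x1560


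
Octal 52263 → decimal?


Positional values:
Position 0: 3 × 8^0 = 3
Position 1: 6 × 8^1 = 48
Position 2: 2 × 8^2 = 128
Position 3: 2 × 8^3 = 1024
Position 4: 5 × 8^4 = 20480
Sum = 3 + 48 + 128 + 1024 + 20480
= 21683


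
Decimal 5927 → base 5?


Divide by 5 repeatedly:
5927 ÷ 5 = 1185 remainder 2
1185 ÷ 5 = 237 remainder 0
237 ÷ 5 = 47 remainder 2
47 ÷ 5 = 9 remainder 2
9 ÷ 5 = 1 remainder 4
1 ÷ 5 = 0 remainder 1
Reading remainders bottom-up:
= 142202


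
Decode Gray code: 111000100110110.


Gray code: 111000100110110
MSB stays the same: 1
Each subsequent bit = prev_binary XOR current_gray:
  B[1] = 1 XOR 1 = 0
  B[2] = 0 XOR 1 = 1
  B[3] = 1 XOR 0 = 1
  B[4] = 1 XOR 0 = 1
  B[5] = 1 XOR 0 = 1
  B[6] = 1 XOR 1 = 0
  B[7] = 0 XOR 0 = 0
  B[8] = 0 XOR 0 = 0
  B[9] = 0 XOR 1 = 1
  B[10] = 1 XOR 1 = 0
  B[11] = 0 XOR 0 = 0
  B[12] = 0 XOR 1 = 1
  B[13] = 1 XOR 1 = 0
  B[14] = 0 XOR 0 = 0
= 101111000100100 (24100 decimal)


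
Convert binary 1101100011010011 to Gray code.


Binary: 1101100011010011
Gray code: G = B XOR (B >> 1)
B >> 1 = 0110110001101001
1101100011010011 XOR 0110110001101001:
  1 XOR 0 = 1
  1 XOR 1 = 0
  0 XOR 1 = 1
  1 XOR 0 = 1
  1 XOR 1 = 0
  0 XOR 1 = 1
  0 XOR 0 = 0
  0 XOR 0 = 0
  1 XOR 0 = 1
  1 XOR 1 = 0
  0 XOR 1 = 1
  1 XOR 0 = 1
  0 XOR 1 = 1
  0 XOR 0 = 0
  1 XOR 0 = 1
  1 XOR 1 = 0
= 1011010010111010


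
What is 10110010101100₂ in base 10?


Positional values:
Bit 2: 1 × 2^2 = 4
Bit 3: 1 × 2^3 = 8
Bit 5: 1 × 2^5 = 32
Bit 7: 1 × 2^7 = 128
Bit 10: 1 × 2^10 = 1024
Bit 11: 1 × 2^11 = 2048
Bit 13: 1 × 2^13 = 8192
Sum = 4 + 8 + 32 + 128 + 1024 + 2048 + 8192
= 11436


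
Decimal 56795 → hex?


Divide by 16 repeatedly:
56795 ÷ 16 = 3549 remainder 11 (B)
3549 ÷ 16 = 221 remainder 13 (D)
221 ÷ 16 = 13 remainder 13 (D)
13 ÷ 16 = 0 remainder 13 (D)
Reading remainders bottom-up:
= 0xDDDB


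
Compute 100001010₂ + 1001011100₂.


Align and add column by column (LSB to MSB, carry propagating):
  00100001010
+ 01001011100
  -----------
  col 0: 0 + 0 + 0 (carry in) = 0 → bit 0, carry out 0
  col 1: 1 + 0 + 0 (carry in) = 1 → bit 1, carry out 0
  col 2: 0 + 1 + 0 (carry in) = 1 → bit 1, carry out 0
  col 3: 1 + 1 + 0 (carry in) = 2 → bit 0, carry out 1
  col 4: 0 + 1 + 1 (carry in) = 2 → bit 0, carry out 1
  col 5: 0 + 0 + 1 (carry in) = 1 → bit 1, carry out 0
  col 6: 0 + 1 + 0 (carry in) = 1 → bit 1, carry out 0
  col 7: 0 + 0 + 0 (carry in) = 0 → bit 0, carry out 0
  col 8: 1 + 0 + 0 (carry in) = 1 → bit 1, carry out 0
  col 9: 0 + 1 + 0 (carry in) = 1 → bit 1, carry out 0
  col 10: 0 + 0 + 0 (carry in) = 0 → bit 0, carry out 0
Reading bits MSB→LSB: 01101100110
Strip leading zeros: 1101100110
= 1101100110


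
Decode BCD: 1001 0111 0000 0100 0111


Each 4-bit group → digit:
  1001 → 9
  0111 → 7
  0000 → 0
  0100 → 4
  0111 → 7
= 97047


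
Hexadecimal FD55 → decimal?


Positional values:
Position 0: 5 × 16^0 = 5 × 1 = 5
Position 1: 5 × 16^1 = 5 × 16 = 80
Position 2: D × 16^2 = 13 × 256 = 3328
Position 3: F × 16^3 = 15 × 4096 = 61440
Sum = 5 + 80 + 3328 + 61440
= 64853


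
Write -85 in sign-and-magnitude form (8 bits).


Sign bit: 1 (negative)
Magnitude: 85 = 1010101
= 11010101


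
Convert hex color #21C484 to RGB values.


Hex: #21C484
R = 21₁₆ = 33
G = C4₁₆ = 196
B = 84₁₆ = 132
= RGB(33, 196, 132)


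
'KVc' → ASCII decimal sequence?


String: 'KVc'  (3 characters)
Per-character ASCII lookup:
  'K': uppercase starts at 65: 'K' = 65 + 10 = 75
  'V': uppercase starts at 65: 'V' = 65 + 21 = 86
  'c': lowercase starts at 97: 'c' = 97 + 2 = 99
= 75 86 99


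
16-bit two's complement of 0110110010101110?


Original: 0110110010101110
Step 1 - Invert all bits: 1001001101010001
Step 2 - Add 1: 1001001101010001 + 1
= 1001001101010010 (represents -27822)


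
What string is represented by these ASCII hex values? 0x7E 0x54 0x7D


Codes (hex): 0x7E 0x54 0x7D
Per-code ASCII lookup:
  0x7E = 126  (special character) → '~'
  0x54 = 84  (range 65-90: uppercase, 84 - 65 = 19) → 'T'
  0x7D = 125  (special character) → '}'
= '~T}'


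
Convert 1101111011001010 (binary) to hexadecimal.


Group into 4-bit nibbles: 1101111011001010
  1101 = D
  1110 = E
  1100 = C
  1010 = A
= 0xDECA


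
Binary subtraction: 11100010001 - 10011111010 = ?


Align and subtract column by column (LSB to MSB, borrowing when needed):
  11100010001
- 10011111010
  -----------
  col 0: (1 - 0 borrow-in) - 0 → 1 - 0 = 1, borrow out 0
  col 1: (0 - 0 borrow-in) - 1 → borrow from next column: (0+2) - 1 = 1, borrow out 1
  col 2: (0 - 1 borrow-in) - 0 → borrow from next column: (-1+2) - 0 = 1, borrow out 1
  col 3: (0 - 1 borrow-in) - 1 → borrow from next column: (-1+2) - 1 = 0, borrow out 1
  col 4: (1 - 1 borrow-in) - 1 → borrow from next column: (0+2) - 1 = 1, borrow out 1
  col 5: (0 - 1 borrow-in) - 1 → borrow from next column: (-1+2) - 1 = 0, borrow out 1
  col 6: (0 - 1 borrow-in) - 1 → borrow from next column: (-1+2) - 1 = 0, borrow out 1
  col 7: (0 - 1 borrow-in) - 1 → borrow from next column: (-1+2) - 1 = 0, borrow out 1
  col 8: (1 - 1 borrow-in) - 0 → 0 - 0 = 0, borrow out 0
  col 9: (1 - 0 borrow-in) - 0 → 1 - 0 = 1, borrow out 0
  col 10: (1 - 0 borrow-in) - 1 → 1 - 1 = 0, borrow out 0
Reading bits MSB→LSB: 01000010111
Strip leading zeros: 1000010111
= 1000010111


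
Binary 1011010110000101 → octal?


Group into 3-bit groups: 001011010110000101
  001 = 1
  011 = 3
  010 = 2
  110 = 6
  000 = 0
  101 = 5
= 0o132605


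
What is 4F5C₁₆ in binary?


Each hex digit → 4 binary bits:
  4 = 0100
  F = 1111
  5 = 0101
  C = 1100
Concatenate: 0100 1111 0101 1100
= 0100111101011100


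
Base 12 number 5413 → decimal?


Positional values (base 12):
  3 × 12^0 = 3 × 1 = 3
  1 × 12^1 = 1 × 12 = 12
  4 × 12^2 = 4 × 144 = 576
  5 × 12^3 = 5 × 1728 = 8640
Sum = 3 + 12 + 576 + 8640
= 9231


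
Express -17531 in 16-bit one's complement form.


Original: 0100010001111011
Invert all bits:
  bit 0: 0 → 1
  bit 1: 1 → 0
  bit 2: 0 → 1
  bit 3: 0 → 1
  bit 4: 0 → 1
  bit 5: 1 → 0
  bit 6: 0 → 1
  bit 7: 0 → 1
  bit 8: 0 → 1
  bit 9: 1 → 0
  bit 10: 1 → 0
  bit 11: 1 → 0
  bit 12: 1 → 0
  bit 13: 0 → 1
  bit 14: 1 → 0
  bit 15: 1 → 0
= 1011101110000100


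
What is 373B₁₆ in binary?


Each hex digit → 4 binary bits:
  3 = 0011
  7 = 0111
  3 = 0011
  B = 1011
Concatenate: 0011 0111 0011 1011
= 0011011100111011


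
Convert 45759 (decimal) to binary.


Divide by 2 repeatedly:
45759 ÷ 2 = 22879 remainder 1
22879 ÷ 2 = 11439 remainder 1
11439 ÷ 2 = 5719 remainder 1
5719 ÷ 2 = 2859 remainder 1
2859 ÷ 2 = 1429 remainder 1
1429 ÷ 2 = 714 remainder 1
714 ÷ 2 = 357 remainder 0
357 ÷ 2 = 178 remainder 1
178 ÷ 2 = 89 remainder 0
89 ÷ 2 = 44 remainder 1
44 ÷ 2 = 22 remainder 0
22 ÷ 2 = 11 remainder 0
11 ÷ 2 = 5 remainder 1
5 ÷ 2 = 2 remainder 1
2 ÷ 2 = 1 remainder 0
1 ÷ 2 = 0 remainder 1
Reading remainders bottom-up:
= 1011001010111111


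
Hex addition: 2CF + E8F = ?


Align and add column by column (LSB to MSB, each column mod 16 with carry):
  02CF
+ 0E8F
  ----
  col 0: F(15) + F(15) + 0 (carry in) = 30 → E(14), carry out 1
  col 1: C(12) + 8(8) + 1 (carry in) = 21 → 5(5), carry out 1
  col 2: 2(2) + E(14) + 1 (carry in) = 17 → 1(1), carry out 1
  col 3: 0(0) + 0(0) + 1 (carry in) = 1 → 1(1), carry out 0
Reading digits MSB→LSB: 115E
Strip leading zeros: 115E
= 0x115E


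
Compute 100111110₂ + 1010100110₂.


Align and add column by column (LSB to MSB, carry propagating):
  00100111110
+ 01010100110
  -----------
  col 0: 0 + 0 + 0 (carry in) = 0 → bit 0, carry out 0
  col 1: 1 + 1 + 0 (carry in) = 2 → bit 0, carry out 1
  col 2: 1 + 1 + 1 (carry in) = 3 → bit 1, carry out 1
  col 3: 1 + 0 + 1 (carry in) = 2 → bit 0, carry out 1
  col 4: 1 + 0 + 1 (carry in) = 2 → bit 0, carry out 1
  col 5: 1 + 1 + 1 (carry in) = 3 → bit 1, carry out 1
  col 6: 0 + 0 + 1 (carry in) = 1 → bit 1, carry out 0
  col 7: 0 + 1 + 0 (carry in) = 1 → bit 1, carry out 0
  col 8: 1 + 0 + 0 (carry in) = 1 → bit 1, carry out 0
  col 9: 0 + 1 + 0 (carry in) = 1 → bit 1, carry out 0
  col 10: 0 + 0 + 0 (carry in) = 0 → bit 0, carry out 0
Reading bits MSB→LSB: 01111100100
Strip leading zeros: 1111100100
= 1111100100


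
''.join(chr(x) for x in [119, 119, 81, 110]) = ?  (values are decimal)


Codes (decimal): 119 119 81 110
Per-code ASCII lookup:
  119  (range 97-122: lowercase, 119 - 97 = 22) → 'w'
  119  (range 97-122: lowercase, 119 - 97 = 22) → 'w'
  81  (range 65-90: uppercase, 81 - 65 = 16) → 'Q'
  110  (range 97-122: lowercase, 110 - 97 = 13) → 'n'
= 'wwQn'


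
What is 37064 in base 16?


Divide by 16 repeatedly:
37064 ÷ 16 = 2316 remainder 8 (8)
2316 ÷ 16 = 144 remainder 12 (C)
144 ÷ 16 = 9 remainder 0 (0)
9 ÷ 16 = 0 remainder 9 (9)
Reading remainders bottom-up:
= 0x90C8


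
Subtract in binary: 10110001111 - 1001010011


Align and subtract column by column (LSB to MSB, borrowing when needed):
  10110001111
- 01001010011
  -----------
  col 0: (1 - 0 borrow-in) - 1 → 1 - 1 = 0, borrow out 0
  col 1: (1 - 0 borrow-in) - 1 → 1 - 1 = 0, borrow out 0
  col 2: (1 - 0 borrow-in) - 0 → 1 - 0 = 1, borrow out 0
  col 3: (1 - 0 borrow-in) - 0 → 1 - 0 = 1, borrow out 0
  col 4: (0 - 0 borrow-in) - 1 → borrow from next column: (0+2) - 1 = 1, borrow out 1
  col 5: (0 - 1 borrow-in) - 0 → borrow from next column: (-1+2) - 0 = 1, borrow out 1
  col 6: (0 - 1 borrow-in) - 1 → borrow from next column: (-1+2) - 1 = 0, borrow out 1
  col 7: (1 - 1 borrow-in) - 0 → 0 - 0 = 0, borrow out 0
  col 8: (1 - 0 borrow-in) - 0 → 1 - 0 = 1, borrow out 0
  col 9: (0 - 0 borrow-in) - 1 → borrow from next column: (0+2) - 1 = 1, borrow out 1
  col 10: (1 - 1 borrow-in) - 0 → 0 - 0 = 0, borrow out 0
Reading bits MSB→LSB: 01100111100
Strip leading zeros: 1100111100
= 1100111100


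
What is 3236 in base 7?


Divide by 7 repeatedly:
3236 ÷ 7 = 462 remainder 2
462 ÷ 7 = 66 remainder 0
66 ÷ 7 = 9 remainder 3
9 ÷ 7 = 1 remainder 2
1 ÷ 7 = 0 remainder 1
Reading remainders bottom-up:
= 12302


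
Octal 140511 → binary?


Each octal digit → 3 binary bits:
  1 = 001
  4 = 100
  0 = 000
  5 = 101
  1 = 001
  1 = 001
Concatenate: 001 100 000 101 001 001
= 001100000101001001


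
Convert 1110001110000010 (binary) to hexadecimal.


Group into 4-bit nibbles: 1110001110000010
  1110 = E
  0011 = 3
  1000 = 8
  0010 = 2
= 0xE382


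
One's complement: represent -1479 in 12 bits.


Original: 010111000111
Invert all bits:
  bit 0: 0 → 1
  bit 1: 1 → 0
  bit 2: 0 → 1
  bit 3: 1 → 0
  bit 4: 1 → 0
  bit 5: 1 → 0
  bit 6: 0 → 1
  bit 7: 0 → 1
  bit 8: 0 → 1
  bit 9: 1 → 0
  bit 10: 1 → 0
  bit 11: 1 → 0
= 101000111000


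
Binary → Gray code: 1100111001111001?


Binary: 1100111001111001
Gray code: G = B XOR (B >> 1)
B >> 1 = 0110011100111100
1100111001111001 XOR 0110011100111100:
  1 XOR 0 = 1
  1 XOR 1 = 0
  0 XOR 1 = 1
  0 XOR 0 = 0
  1 XOR 0 = 1
  1 XOR 1 = 0
  1 XOR 1 = 0
  0 XOR 1 = 1
  0 XOR 0 = 0
  1 XOR 0 = 1
  1 XOR 1 = 0
  1 XOR 1 = 0
  1 XOR 1 = 0
  0 XOR 1 = 1
  0 XOR 0 = 0
  1 XOR 0 = 1
= 1010100101000101


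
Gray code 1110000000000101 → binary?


Gray code: 1110000000000101
MSB stays the same: 1
Each subsequent bit = prev_binary XOR current_gray:
  B[1] = 1 XOR 1 = 0
  B[2] = 0 XOR 1 = 1
  B[3] = 1 XOR 0 = 1
  B[4] = 1 XOR 0 = 1
  B[5] = 1 XOR 0 = 1
  B[6] = 1 XOR 0 = 1
  B[7] = 1 XOR 0 = 1
  B[8] = 1 XOR 0 = 1
  B[9] = 1 XOR 0 = 1
  B[10] = 1 XOR 0 = 1
  B[11] = 1 XOR 0 = 1
  B[12] = 1 XOR 0 = 1
  B[13] = 1 XOR 1 = 0
  B[14] = 0 XOR 0 = 0
  B[15] = 0 XOR 1 = 1
= 1011111111111001 (49145 decimal)


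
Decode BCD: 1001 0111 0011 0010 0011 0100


Each 4-bit group → digit:
  1001 → 9
  0111 → 7
  0011 → 3
  0010 → 2
  0011 → 3
  0100 → 4
= 973234


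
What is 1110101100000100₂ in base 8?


Group into 3-bit groups: 001110101100000100
  001 = 1
  110 = 6
  101 = 5
  100 = 4
  000 = 0
  100 = 4
= 0o165404


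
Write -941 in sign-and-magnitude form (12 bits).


Sign bit: 1 (negative)
Magnitude: 941 = 01110101101
= 101110101101


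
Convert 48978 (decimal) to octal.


Divide by 8 repeatedly:
48978 ÷ 8 = 6122 remainder 2
6122 ÷ 8 = 765 remainder 2
765 ÷ 8 = 95 remainder 5
95 ÷ 8 = 11 remainder 7
11 ÷ 8 = 1 remainder 3
1 ÷ 8 = 0 remainder 1
Reading remainders bottom-up:
= 0o137522


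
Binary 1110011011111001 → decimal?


Positional values:
Bit 0: 1 × 2^0 = 1
Bit 3: 1 × 2^3 = 8
Bit 4: 1 × 2^4 = 16
Bit 5: 1 × 2^5 = 32
Bit 6: 1 × 2^6 = 64
Bit 7: 1 × 2^7 = 128
Bit 9: 1 × 2^9 = 512
Bit 10: 1 × 2^10 = 1024
Bit 13: 1 × 2^13 = 8192
Bit 14: 1 × 2^14 = 16384
Bit 15: 1 × 2^15 = 32768
Sum = 1 + 8 + 16 + 32 + 64 + 128 + 512 + 1024 + 8192 + 16384 + 32768
= 59129


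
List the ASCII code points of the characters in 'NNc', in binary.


String: 'NNc'  (3 characters)
Per-character ASCII lookup:
  'N': uppercase starts at 65: 'N' = 65 + 13 = 78 → 1001110
  'N': uppercase starts at 65: 'N' = 65 + 13 = 78 → 1001110
  'c': lowercase starts at 97: 'c' = 97 + 2 = 99 → 1100011
= 1001110 1001110 1100011


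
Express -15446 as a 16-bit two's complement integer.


Original: 0011110001010110
Step 1 - Invert all bits: 1100001110101001
Step 2 - Add 1: 1100001110101001 + 1
= 1100001110101010 (represents -15446)


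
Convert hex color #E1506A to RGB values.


Hex: #E1506A
R = E1₁₆ = 225
G = 50₁₆ = 80
B = 6A₁₆ = 106
= RGB(225, 80, 106)


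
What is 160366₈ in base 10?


Positional values:
Position 0: 6 × 8^0 = 6
Position 1: 6 × 8^1 = 48
Position 2: 3 × 8^2 = 192
Position 3: 0 × 8^3 = 0
Position 4: 6 × 8^4 = 24576
Position 5: 1 × 8^5 = 32768
Sum = 6 + 48 + 192 + 0 + 24576 + 32768
= 57590


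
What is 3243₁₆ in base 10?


Positional values:
Position 0: 3 × 16^0 = 3 × 1 = 3
Position 1: 4 × 16^1 = 4 × 16 = 64
Position 2: 2 × 16^2 = 2 × 256 = 512
Position 3: 3 × 16^3 = 3 × 4096 = 12288
Sum = 3 + 64 + 512 + 12288
= 12867


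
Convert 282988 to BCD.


Each digit → 4-bit binary:
  2 → 0010
  8 → 1000
  2 → 0010
  9 → 1001
  8 → 1000
  8 → 1000
= 0010 1000 0010 1001 1000 1000


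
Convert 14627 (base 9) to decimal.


Positional values (base 9):
  7 × 9^0 = 7 × 1 = 7
  2 × 9^1 = 2 × 9 = 18
  6 × 9^2 = 6 × 81 = 486
  4 × 9^3 = 4 × 729 = 2916
  1 × 9^4 = 1 × 6561 = 6561
Sum = 7 + 18 + 486 + 2916 + 6561
= 9988


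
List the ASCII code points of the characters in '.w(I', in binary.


String: '.w(I'  (4 characters)
Per-character ASCII lookup:
  '.': special character: '.' = 46 → 101110
  'w': lowercase starts at 97: 'w' = 97 + 22 = 119 → 1110111
  '(': special character: '(' = 40 → 101000
  'I': uppercase starts at 65: 'I' = 65 + 8 = 73 → 1001001
= 101110 1110111 101000 1001001


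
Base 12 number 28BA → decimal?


Positional values (base 12):
  A × 12^0 = 10 × 1 = 10
  B × 12^1 = 11 × 12 = 132
  8 × 12^2 = 8 × 144 = 1152
  2 × 12^3 = 2 × 1728 = 3456
Sum = 10 + 132 + 1152 + 3456
= 4750


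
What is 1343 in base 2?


Divide by 2 repeatedly:
1343 ÷ 2 = 671 remainder 1
671 ÷ 2 = 335 remainder 1
335 ÷ 2 = 167 remainder 1
167 ÷ 2 = 83 remainder 1
83 ÷ 2 = 41 remainder 1
41 ÷ 2 = 20 remainder 1
20 ÷ 2 = 10 remainder 0
10 ÷ 2 = 5 remainder 0
5 ÷ 2 = 2 remainder 1
2 ÷ 2 = 1 remainder 0
1 ÷ 2 = 0 remainder 1
Reading remainders bottom-up:
= 10100111111


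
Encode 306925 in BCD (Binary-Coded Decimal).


Each digit → 4-bit binary:
  3 → 0011
  0 → 0000
  6 → 0110
  9 → 1001
  2 → 0010
  5 → 0101
= 0011 0000 0110 1001 0010 0101


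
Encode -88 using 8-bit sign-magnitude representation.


Sign bit: 1 (negative)
Magnitude: 88 = 1011000
= 11011000


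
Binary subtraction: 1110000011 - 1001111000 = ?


Align and subtract column by column (LSB to MSB, borrowing when needed):
  1110000011
- 1001111000
  ----------
  col 0: (1 - 0 borrow-in) - 0 → 1 - 0 = 1, borrow out 0
  col 1: (1 - 0 borrow-in) - 0 → 1 - 0 = 1, borrow out 0
  col 2: (0 - 0 borrow-in) - 0 → 0 - 0 = 0, borrow out 0
  col 3: (0 - 0 borrow-in) - 1 → borrow from next column: (0+2) - 1 = 1, borrow out 1
  col 4: (0 - 1 borrow-in) - 1 → borrow from next column: (-1+2) - 1 = 0, borrow out 1
  col 5: (0 - 1 borrow-in) - 1 → borrow from next column: (-1+2) - 1 = 0, borrow out 1
  col 6: (0 - 1 borrow-in) - 1 → borrow from next column: (-1+2) - 1 = 0, borrow out 1
  col 7: (1 - 1 borrow-in) - 0 → 0 - 0 = 0, borrow out 0
  col 8: (1 - 0 borrow-in) - 0 → 1 - 0 = 1, borrow out 0
  col 9: (1 - 0 borrow-in) - 1 → 1 - 1 = 0, borrow out 0
Reading bits MSB→LSB: 0100001011
Strip leading zeros: 100001011
= 100001011


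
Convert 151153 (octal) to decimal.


Positional values:
Position 0: 3 × 8^0 = 3
Position 1: 5 × 8^1 = 40
Position 2: 1 × 8^2 = 64
Position 3: 1 × 8^3 = 512
Position 4: 5 × 8^4 = 20480
Position 5: 1 × 8^5 = 32768
Sum = 3 + 40 + 64 + 512 + 20480 + 32768
= 53867
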